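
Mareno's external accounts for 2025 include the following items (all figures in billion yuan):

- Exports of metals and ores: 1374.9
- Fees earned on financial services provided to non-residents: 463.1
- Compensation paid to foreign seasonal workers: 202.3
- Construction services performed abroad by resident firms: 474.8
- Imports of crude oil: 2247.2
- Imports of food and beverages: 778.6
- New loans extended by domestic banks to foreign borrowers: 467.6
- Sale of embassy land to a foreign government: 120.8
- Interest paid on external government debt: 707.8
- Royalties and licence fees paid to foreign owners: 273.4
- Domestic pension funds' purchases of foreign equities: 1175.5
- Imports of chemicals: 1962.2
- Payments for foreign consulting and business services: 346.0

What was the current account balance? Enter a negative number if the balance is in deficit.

Goods: -1962.2 + 1374.9 - 2247.2 - 778.6 = -3613.1
Services: 463.1 + 474.8 - 273.4 - 346.0 = 318.5
Primary income: -202.3 - 707.8 = -910.1
Current account = (-3613.1) + 318.5 + (-910.1) = -4204.7
(Excluded from the current account — financial account: new loans extended by domestic banks to foreign borrowers 467.6, domestic pension funds' purchases of foreign equities 1175.5; capital account: sale of embassy land to a foreign government 120.8.)

-4204.7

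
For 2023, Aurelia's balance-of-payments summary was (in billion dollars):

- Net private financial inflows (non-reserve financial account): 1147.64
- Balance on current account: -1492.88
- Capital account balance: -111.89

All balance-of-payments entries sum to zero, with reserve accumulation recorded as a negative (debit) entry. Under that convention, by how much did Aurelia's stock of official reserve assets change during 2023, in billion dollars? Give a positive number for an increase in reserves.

-457.13

Official reserve transactions balance = -((-1492.88) + (-111.89) + 1147.64) = 457.13
An accumulation of reserves is recorded as a debit (negative entry), so the change in the stock of reserves is the negative of that balance.
Change in official reserves = -(457.13) = -457.13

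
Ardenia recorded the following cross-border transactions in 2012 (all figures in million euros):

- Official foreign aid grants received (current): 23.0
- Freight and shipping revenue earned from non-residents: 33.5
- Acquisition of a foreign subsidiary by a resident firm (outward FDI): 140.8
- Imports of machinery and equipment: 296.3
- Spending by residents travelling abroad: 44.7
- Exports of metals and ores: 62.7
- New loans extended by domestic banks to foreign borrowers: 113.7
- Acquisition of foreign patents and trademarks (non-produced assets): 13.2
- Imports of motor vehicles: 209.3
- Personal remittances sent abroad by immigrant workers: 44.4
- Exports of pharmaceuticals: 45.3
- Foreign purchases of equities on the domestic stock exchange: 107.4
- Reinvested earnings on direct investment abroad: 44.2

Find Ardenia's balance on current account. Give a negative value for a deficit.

Goods: -209.3 + 62.7 - 296.3 + 45.3 = -397.6
Services: 33.5 - 44.7 = -11.2
Primary income: 44.2
Secondary income: -44.4 + 23.0 = -21.4
Current account = (-397.6) + (-11.2) + 44.2 + (-21.4) = -386.0
(Excluded from the current account — financial account: acquisition of a foreign subsidiary by a resident firm (outward FDI) 140.8, new loans extended by domestic banks to foreign borrowers 113.7, foreign purchases of equities on the domestic stock exchange 107.4; capital account: acquisition of foreign patents and trademarks (non-produced assets) 13.2.)

-386.0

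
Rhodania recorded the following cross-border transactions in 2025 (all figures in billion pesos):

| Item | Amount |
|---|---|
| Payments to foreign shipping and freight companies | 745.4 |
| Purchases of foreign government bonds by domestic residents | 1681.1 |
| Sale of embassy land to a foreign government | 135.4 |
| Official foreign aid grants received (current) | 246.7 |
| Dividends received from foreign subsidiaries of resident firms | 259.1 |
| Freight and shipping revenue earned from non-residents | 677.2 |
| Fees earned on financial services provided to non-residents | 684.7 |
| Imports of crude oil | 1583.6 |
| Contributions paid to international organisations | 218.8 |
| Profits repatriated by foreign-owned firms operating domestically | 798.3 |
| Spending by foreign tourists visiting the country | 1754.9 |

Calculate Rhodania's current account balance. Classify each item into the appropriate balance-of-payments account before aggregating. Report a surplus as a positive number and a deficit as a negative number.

Goods: -1583.6
Services: 677.2 + 684.7 - 745.4 + 1754.9 = 2371.4
Primary income: 259.1 - 798.3 = -539.2
Secondary income: 246.7 - 218.8 = 27.9
Current account = (-1583.6) + 2371.4 + (-539.2) + 27.9 = 276.5
(Excluded from the current account — financial account: purchases of foreign government bonds by domestic residents 1681.1; capital account: sale of embassy land to a foreign government 135.4.)

276.5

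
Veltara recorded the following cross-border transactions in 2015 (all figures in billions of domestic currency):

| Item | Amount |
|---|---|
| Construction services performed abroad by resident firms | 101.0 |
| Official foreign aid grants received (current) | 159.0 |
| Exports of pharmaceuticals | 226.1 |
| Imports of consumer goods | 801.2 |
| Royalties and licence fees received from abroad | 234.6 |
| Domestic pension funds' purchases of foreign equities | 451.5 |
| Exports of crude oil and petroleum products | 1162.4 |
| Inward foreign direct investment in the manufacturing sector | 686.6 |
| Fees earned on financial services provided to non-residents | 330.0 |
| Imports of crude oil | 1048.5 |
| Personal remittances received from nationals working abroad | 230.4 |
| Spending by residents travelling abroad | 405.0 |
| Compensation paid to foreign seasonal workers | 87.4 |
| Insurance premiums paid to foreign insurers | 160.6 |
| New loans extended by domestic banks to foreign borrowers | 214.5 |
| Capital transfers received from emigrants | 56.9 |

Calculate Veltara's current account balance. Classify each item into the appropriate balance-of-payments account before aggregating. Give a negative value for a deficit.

-59.2

Goods: -1048.5 - 801.2 + 1162.4 + 226.1 = -461.2
Services: 330.0 + 101.0 + 234.6 - 160.6 - 405.0 = 100.0
Primary income: -87.4
Secondary income: 159.0 + 230.4 = 389.4
Current account = (-461.2) + 100.0 + (-87.4) + 389.4 = -59.2
(Excluded from the current account — financial account: domestic pension funds' purchases of foreign equities 451.5, inward foreign direct investment in the manufacturing sector 686.6, new loans extended by domestic banks to foreign borrowers 214.5; capital account: capital transfers received from emigrants 56.9.)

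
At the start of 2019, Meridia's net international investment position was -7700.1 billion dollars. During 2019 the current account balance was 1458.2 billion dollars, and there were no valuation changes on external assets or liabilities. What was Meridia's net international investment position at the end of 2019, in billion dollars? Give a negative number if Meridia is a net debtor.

-6241.9

With no valuation effects, change in NIIP = current account = 1458.2
End-of-year NIIP = -7700.1 + 1458.2 = -6241.9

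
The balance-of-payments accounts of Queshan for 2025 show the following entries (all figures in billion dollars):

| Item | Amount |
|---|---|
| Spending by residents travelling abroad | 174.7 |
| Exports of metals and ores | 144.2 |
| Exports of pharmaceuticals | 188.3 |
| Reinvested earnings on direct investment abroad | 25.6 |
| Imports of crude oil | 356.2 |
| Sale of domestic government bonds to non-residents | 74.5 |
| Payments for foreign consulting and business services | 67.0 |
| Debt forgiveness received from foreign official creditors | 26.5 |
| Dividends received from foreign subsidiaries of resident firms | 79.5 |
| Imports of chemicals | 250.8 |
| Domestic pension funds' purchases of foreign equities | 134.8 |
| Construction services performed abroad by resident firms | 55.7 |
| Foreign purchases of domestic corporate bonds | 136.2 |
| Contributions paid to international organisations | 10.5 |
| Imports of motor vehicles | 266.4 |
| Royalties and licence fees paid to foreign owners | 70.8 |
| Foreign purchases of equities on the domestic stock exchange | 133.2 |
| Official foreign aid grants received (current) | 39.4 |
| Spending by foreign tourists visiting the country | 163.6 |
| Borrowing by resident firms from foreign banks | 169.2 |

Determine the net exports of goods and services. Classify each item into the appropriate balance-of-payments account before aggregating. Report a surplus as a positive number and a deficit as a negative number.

-634.1

Goods: -250.8 + 144.2 - 356.2 + 188.3 - 266.4 = -540.9
Services: -70.8 + 163.6 + 55.7 - 67.0 - 174.7 = -93.2
Trade balance = -540.9 + (-93.2) = -634.1
(Excluded from the trade balance — primary income: reinvested earnings on direct investment abroad 25.6, dividends received from foreign subsidiaries of resident firms 79.5; financial account: sale of domestic government bonds to non-residents 74.5, domestic pension funds' purchases of foreign equities 134.8, foreign purchases of domestic corporate bonds 136.2, foreign purchases of equities on the domestic stock exchange 133.2, borrowing by resident firms from foreign banks 169.2; capital account: debt forgiveness received from foreign official creditors 26.5; secondary income: contributions paid to international organisations 10.5, official foreign aid grants received (current) 39.4.)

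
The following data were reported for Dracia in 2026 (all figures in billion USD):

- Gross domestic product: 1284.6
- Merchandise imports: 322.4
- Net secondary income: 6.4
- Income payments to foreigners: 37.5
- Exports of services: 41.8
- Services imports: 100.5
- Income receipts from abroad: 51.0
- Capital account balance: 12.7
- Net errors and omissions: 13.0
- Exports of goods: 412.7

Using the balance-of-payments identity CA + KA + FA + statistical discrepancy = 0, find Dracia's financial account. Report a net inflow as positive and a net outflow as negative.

Goods balance = 412.7 - 322.4 = 90.3
Services balance = 41.8 - 100.5 = -58.7
Trade balance (goods + services) = 90.3 + (-58.7) = 31.6
Net primary income = 51.0 - 37.5 = 13.5
Net secondary income = 6.4
Current account = 31.6 + 13.5 + 6.4 = 51.5
Financial account = -(51.5 + 12.7 + 13.0) = -77.2

-77.2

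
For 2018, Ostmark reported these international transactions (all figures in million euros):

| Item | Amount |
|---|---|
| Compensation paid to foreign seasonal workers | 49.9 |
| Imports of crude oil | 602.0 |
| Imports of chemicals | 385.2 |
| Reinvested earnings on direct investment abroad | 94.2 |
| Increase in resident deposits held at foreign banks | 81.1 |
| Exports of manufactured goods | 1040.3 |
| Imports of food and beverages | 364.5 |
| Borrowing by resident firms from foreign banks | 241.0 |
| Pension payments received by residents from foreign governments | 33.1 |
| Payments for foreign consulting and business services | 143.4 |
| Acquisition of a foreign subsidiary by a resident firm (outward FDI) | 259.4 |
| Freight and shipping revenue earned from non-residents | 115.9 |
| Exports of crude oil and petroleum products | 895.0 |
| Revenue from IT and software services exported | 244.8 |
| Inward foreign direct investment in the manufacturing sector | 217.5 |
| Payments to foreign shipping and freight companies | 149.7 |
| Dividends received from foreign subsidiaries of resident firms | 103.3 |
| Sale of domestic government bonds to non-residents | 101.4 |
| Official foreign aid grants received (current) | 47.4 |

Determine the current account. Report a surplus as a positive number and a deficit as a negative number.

879.3

Goods: -602.0 + 895.0 + 1040.3 - 364.5 - 385.2 = 583.6
Services: 244.8 - 149.7 + 115.9 - 143.4 = 67.6
Primary income: 103.3 + 94.2 - 49.9 = 147.6
Secondary income: 33.1 + 47.4 = 80.5
Current account = 583.6 + 67.6 + 147.6 + 80.5 = 879.3
(Excluded from the current account — financial account: increase in resident deposits held at foreign banks 81.1, borrowing by resident firms from foreign banks 241.0, acquisition of a foreign subsidiary by a resident firm (outward FDI) 259.4, inward foreign direct investment in the manufacturing sector 217.5, sale of domestic government bonds to non-residents 101.4.)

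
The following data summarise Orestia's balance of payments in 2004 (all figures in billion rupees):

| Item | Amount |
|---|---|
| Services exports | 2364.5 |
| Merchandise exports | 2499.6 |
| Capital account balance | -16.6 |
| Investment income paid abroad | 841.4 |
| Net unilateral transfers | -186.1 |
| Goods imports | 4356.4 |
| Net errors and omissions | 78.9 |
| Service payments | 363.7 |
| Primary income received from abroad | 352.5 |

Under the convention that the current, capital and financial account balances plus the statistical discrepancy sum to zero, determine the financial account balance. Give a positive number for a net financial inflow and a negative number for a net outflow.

Goods balance = 2499.6 - 4356.4 = -1856.8
Services balance = 2364.5 - 363.7 = 2000.8
Trade balance (goods + services) = -1856.8 + 2000.8 = 144.0
Net primary income = 352.5 - 841.4 = -488.9
Net secondary income = -186.1
Current account = 144.0 + (-488.9) + (-186.1) = -531.0
Financial account = -(-531.0 + (-16.6) + 78.9) = 468.7

468.7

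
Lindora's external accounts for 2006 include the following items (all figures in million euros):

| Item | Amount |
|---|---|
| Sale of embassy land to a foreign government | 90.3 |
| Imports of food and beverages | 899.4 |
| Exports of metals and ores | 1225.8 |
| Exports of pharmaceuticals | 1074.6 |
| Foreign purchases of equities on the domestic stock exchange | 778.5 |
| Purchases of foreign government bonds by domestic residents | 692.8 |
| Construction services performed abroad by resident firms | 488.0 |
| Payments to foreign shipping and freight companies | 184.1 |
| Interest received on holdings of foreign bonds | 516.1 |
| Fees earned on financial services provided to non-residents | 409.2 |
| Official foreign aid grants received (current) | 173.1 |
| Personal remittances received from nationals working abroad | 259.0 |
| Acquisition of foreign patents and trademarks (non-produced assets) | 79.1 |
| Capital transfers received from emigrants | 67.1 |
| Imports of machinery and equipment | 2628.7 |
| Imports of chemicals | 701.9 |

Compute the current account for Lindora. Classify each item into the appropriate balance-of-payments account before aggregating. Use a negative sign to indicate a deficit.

Goods: -899.4 - 701.9 + 1225.8 + 1074.6 - 2628.7 = -1929.6
Services: 488.0 + 409.2 - 184.1 = 713.1
Primary income: 516.1
Secondary income: 173.1 + 259.0 = 432.1
Current account = (-1929.6) + 713.1 + 516.1 + 432.1 = -268.3
(Excluded from the current account — capital account: sale of embassy land to a foreign government 90.3, acquisition of foreign patents and trademarks (non-produced assets) 79.1, capital transfers received from emigrants 67.1; financial account: foreign purchases of equities on the domestic stock exchange 778.5, purchases of foreign government bonds by domestic residents 692.8.)

-268.3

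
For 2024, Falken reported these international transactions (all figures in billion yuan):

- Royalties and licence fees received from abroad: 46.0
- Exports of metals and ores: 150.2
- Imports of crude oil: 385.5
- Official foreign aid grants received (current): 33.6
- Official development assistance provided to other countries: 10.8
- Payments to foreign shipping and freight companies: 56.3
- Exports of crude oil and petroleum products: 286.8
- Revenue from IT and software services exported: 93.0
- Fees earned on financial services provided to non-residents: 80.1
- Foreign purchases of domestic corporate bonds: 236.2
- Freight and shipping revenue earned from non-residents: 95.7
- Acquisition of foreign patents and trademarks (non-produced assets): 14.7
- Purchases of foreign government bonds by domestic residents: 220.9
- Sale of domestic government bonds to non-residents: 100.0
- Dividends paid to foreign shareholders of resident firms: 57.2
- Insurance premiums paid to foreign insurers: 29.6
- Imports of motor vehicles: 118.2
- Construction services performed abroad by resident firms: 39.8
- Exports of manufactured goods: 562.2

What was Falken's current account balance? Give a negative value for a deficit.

Goods: 286.8 - 385.5 + 150.2 - 118.2 + 562.2 = 495.5
Services: 95.7 - 29.6 + 39.8 - 56.3 + 46.0 + 93.0 + 80.1 = 268.7
Primary income: -57.2
Secondary income: -10.8 + 33.6 = 22.8
Current account = 495.5 + 268.7 + (-57.2) + 22.8 = 729.8
(Excluded from the current account — financial account: foreign purchases of domestic corporate bonds 236.2, purchases of foreign government bonds by domestic residents 220.9, sale of domestic government bonds to non-residents 100.0; capital account: acquisition of foreign patents and trademarks (non-produced assets) 14.7.)

729.8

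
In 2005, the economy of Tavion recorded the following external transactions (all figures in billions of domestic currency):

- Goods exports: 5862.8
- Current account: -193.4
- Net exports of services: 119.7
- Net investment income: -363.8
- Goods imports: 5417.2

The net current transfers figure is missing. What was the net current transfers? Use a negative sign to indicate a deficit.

-394.9

Current account = goods balance + services balance + net primary income + net secondary income
Sum of the known components = 201.5
Net current transfers = CA - (known components) = -193.4 - 201.5 = -394.9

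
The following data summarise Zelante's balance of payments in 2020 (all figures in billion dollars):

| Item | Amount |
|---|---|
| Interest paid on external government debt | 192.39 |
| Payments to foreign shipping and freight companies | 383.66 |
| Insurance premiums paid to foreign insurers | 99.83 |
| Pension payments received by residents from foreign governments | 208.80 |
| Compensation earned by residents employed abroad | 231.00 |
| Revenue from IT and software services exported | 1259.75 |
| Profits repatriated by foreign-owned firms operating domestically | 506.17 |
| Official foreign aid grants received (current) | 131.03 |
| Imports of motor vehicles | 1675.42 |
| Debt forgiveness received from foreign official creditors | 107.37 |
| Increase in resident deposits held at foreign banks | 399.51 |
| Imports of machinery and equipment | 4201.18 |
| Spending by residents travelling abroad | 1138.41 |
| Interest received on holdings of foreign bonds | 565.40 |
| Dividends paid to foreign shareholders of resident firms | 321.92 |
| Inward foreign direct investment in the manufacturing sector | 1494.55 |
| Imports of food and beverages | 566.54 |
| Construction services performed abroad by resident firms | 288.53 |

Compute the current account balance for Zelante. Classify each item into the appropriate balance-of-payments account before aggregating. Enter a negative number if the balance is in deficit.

-6401.01

Goods: -1675.42 - 4201.18 - 566.54 = -6443.14
Services: 288.53 - 99.83 - 1138.41 + 1259.75 - 383.66 = -73.62
Primary income: 231.00 + 565.40 - 192.39 - 506.17 - 321.92 = -224.08
Secondary income: 208.80 + 131.03 = 339.83
Current account = (-6443.14) + (-73.62) + (-224.08) + 339.83 = -6401.01
(Excluded from the current account — capital account: debt forgiveness received from foreign official creditors 107.37; financial account: increase in resident deposits held at foreign banks 399.51, inward foreign direct investment in the manufacturing sector 1494.55.)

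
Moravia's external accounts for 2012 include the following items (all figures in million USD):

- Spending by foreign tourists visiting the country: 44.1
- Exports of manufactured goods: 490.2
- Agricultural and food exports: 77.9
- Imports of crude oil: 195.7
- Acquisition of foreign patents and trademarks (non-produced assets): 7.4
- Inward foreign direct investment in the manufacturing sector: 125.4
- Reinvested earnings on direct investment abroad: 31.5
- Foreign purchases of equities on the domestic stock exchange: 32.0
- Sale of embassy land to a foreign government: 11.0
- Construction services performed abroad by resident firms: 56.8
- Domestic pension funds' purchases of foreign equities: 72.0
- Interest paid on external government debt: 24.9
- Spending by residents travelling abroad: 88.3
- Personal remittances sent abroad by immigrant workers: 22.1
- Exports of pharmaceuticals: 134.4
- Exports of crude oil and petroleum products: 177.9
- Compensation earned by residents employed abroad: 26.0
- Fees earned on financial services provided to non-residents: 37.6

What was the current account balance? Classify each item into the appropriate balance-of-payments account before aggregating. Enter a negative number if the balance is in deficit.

Goods: -195.7 + 177.9 + 490.2 + 77.9 + 134.4 = 684.7
Services: 56.8 - 88.3 + 44.1 + 37.6 = 50.2
Primary income: 26.0 + 31.5 - 24.9 = 32.6
Secondary income: -22.1
Current account = 684.7 + 50.2 + 32.6 + (-22.1) = 745.4
(Excluded from the current account — capital account: acquisition of foreign patents and trademarks (non-produced assets) 7.4, sale of embassy land to a foreign government 11.0; financial account: inward foreign direct investment in the manufacturing sector 125.4, foreign purchases of equities on the domestic stock exchange 32.0, domestic pension funds' purchases of foreign equities 72.0.)

745.4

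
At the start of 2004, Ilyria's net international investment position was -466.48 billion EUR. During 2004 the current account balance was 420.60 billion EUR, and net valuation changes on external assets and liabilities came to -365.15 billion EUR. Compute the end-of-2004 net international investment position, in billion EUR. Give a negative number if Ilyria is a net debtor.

-411.03

Change in NIIP = current account + net valuation change = 420.60 + (-365.15) = 55.45
End-of-year NIIP = -466.48 + 55.45 = -411.03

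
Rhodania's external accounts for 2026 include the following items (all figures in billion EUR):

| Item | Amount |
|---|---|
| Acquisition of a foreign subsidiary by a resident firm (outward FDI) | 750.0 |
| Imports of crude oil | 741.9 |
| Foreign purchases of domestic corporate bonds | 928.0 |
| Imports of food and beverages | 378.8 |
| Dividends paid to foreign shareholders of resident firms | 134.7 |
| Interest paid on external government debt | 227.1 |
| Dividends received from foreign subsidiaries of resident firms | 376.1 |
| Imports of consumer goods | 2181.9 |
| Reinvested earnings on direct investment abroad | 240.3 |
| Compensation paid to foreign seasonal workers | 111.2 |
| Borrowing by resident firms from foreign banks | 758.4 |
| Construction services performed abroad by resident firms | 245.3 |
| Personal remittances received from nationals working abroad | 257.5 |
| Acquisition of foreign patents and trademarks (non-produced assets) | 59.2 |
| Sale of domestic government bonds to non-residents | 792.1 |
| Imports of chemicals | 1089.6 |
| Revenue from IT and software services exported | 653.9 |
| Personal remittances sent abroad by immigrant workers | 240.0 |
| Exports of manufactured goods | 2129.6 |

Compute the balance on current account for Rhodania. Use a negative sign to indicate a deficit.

-1202.5

Goods: 2129.6 - 2181.9 - 378.8 - 1089.6 - 741.9 = -2262.6
Services: 245.3 + 653.9 = 899.2
Primary income: -111.2 + 240.3 + 376.1 - 227.1 - 134.7 = 143.4
Secondary income: -240.0 + 257.5 = 17.5
Current account = (-2262.6) + 899.2 + 143.4 + 17.5 = -1202.5
(Excluded from the current account — financial account: acquisition of a foreign subsidiary by a resident firm (outward FDI) 750.0, foreign purchases of domestic corporate bonds 928.0, borrowing by resident firms from foreign banks 758.4, sale of domestic government bonds to non-residents 792.1; capital account: acquisition of foreign patents and trademarks (non-produced assets) 59.2.)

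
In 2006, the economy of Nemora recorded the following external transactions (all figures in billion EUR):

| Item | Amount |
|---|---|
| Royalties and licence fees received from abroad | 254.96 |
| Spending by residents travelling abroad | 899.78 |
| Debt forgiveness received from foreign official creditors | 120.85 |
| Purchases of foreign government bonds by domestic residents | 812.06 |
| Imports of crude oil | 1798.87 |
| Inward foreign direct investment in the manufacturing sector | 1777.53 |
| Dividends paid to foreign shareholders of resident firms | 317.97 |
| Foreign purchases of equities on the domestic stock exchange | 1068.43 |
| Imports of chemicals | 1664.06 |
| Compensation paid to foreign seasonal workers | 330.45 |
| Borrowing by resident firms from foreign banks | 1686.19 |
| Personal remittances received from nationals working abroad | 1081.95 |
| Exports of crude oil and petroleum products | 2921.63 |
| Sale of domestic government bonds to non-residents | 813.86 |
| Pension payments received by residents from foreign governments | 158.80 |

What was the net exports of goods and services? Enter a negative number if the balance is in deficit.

-1186.12

Goods: -1798.87 - 1664.06 + 2921.63 = -541.30
Services: 254.96 - 899.78 = -644.82
Trade balance = -541.30 + (-644.82) = -1186.12
(Excluded from the trade balance — capital account: debt forgiveness received from foreign official creditors 120.85; financial account: purchases of foreign government bonds by domestic residents 812.06, inward foreign direct investment in the manufacturing sector 1777.53, foreign purchases of equities on the domestic stock exchange 1068.43, borrowing by resident firms from foreign banks 1686.19, sale of domestic government bonds to non-residents 813.86; primary income: dividends paid to foreign shareholders of resident firms 317.97, compensation paid to foreign seasonal workers 330.45; secondary income: personal remittances received from nationals working abroad 1081.95, pension payments received by residents from foreign governments 158.80.)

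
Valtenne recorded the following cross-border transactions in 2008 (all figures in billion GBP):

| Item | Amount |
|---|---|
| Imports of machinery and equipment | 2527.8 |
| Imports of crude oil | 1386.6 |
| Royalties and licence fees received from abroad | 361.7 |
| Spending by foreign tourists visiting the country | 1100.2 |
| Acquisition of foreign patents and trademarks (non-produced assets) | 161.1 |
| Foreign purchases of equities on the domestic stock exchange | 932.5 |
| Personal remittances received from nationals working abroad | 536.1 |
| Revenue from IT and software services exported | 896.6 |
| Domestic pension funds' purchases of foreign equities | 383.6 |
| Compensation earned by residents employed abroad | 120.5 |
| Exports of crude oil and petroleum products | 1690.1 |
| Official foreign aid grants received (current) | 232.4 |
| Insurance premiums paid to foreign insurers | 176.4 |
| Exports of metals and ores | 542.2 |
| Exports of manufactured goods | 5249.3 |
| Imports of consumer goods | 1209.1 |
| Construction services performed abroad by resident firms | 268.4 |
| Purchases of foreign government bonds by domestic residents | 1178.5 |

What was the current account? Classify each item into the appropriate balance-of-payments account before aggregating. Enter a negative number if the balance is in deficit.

5697.6

Goods: 1690.1 - 1209.1 + 542.2 - 2527.8 - 1386.6 + 5249.3 = 2358.1
Services: 268.4 + 896.6 + 1100.2 - 176.4 + 361.7 = 2450.5
Primary income: 120.5
Secondary income: 536.1 + 232.4 = 768.5
Current account = 2358.1 + 2450.5 + 120.5 + 768.5 = 5697.6
(Excluded from the current account — capital account: acquisition of foreign patents and trademarks (non-produced assets) 161.1; financial account: foreign purchases of equities on the domestic stock exchange 932.5, domestic pension funds' purchases of foreign equities 383.6, purchases of foreign government bonds by domestic residents 1178.5.)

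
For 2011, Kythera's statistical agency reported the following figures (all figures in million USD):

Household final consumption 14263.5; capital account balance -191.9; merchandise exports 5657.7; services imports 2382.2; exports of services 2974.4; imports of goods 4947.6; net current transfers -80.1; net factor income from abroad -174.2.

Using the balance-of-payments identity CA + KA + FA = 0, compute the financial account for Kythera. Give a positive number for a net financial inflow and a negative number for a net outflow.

-856.1

Goods balance = 5657.7 - 4947.6 = 710.1
Services balance = 2974.4 - 2382.2 = 592.2
Trade balance (goods + services) = 710.1 + 592.2 = 1302.3
Net primary income = -174.2
Net secondary income = -80.1
Current account = 1302.3 + (-174.2) + (-80.1) = 1048.0
Financial account = -(1048.0 + (-191.9)) = -856.1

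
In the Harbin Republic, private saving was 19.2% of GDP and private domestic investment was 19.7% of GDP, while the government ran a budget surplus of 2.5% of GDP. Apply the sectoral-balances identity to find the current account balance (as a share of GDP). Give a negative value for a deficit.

By the sectoral-balances identity, CA = (S_private - I) + (T - G).
Private balance = 19.2 - 19.7 = -0.5
Government balance (T - G) = 2.5
CA = -0.5 + 2.5 = 2.0

2.0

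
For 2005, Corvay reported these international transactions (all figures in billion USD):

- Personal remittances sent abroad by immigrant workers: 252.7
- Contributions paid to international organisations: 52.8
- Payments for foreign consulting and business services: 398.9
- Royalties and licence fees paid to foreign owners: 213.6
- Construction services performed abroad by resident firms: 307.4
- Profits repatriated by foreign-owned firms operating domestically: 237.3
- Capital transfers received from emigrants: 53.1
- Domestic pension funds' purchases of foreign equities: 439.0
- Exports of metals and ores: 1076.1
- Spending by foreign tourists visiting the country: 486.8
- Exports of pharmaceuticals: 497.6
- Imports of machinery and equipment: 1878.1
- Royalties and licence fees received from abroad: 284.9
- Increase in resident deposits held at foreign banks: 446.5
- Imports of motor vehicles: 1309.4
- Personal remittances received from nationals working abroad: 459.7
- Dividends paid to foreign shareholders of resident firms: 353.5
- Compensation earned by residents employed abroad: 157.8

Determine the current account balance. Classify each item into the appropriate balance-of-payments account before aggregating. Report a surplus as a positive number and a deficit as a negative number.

-1426.0

Goods: 497.6 + 1076.1 - 1309.4 - 1878.1 = -1613.8
Services: 284.9 + 486.8 + 307.4 - 398.9 - 213.6 = 466.6
Primary income: 157.8 - 237.3 - 353.5 = -433.0
Secondary income: -252.7 - 52.8 + 459.7 = 154.2
Current account = (-1613.8) + 466.6 + (-433.0) + 154.2 = -1426.0
(Excluded from the current account — capital account: capital transfers received from emigrants 53.1; financial account: domestic pension funds' purchases of foreign equities 439.0, increase in resident deposits held at foreign banks 446.5.)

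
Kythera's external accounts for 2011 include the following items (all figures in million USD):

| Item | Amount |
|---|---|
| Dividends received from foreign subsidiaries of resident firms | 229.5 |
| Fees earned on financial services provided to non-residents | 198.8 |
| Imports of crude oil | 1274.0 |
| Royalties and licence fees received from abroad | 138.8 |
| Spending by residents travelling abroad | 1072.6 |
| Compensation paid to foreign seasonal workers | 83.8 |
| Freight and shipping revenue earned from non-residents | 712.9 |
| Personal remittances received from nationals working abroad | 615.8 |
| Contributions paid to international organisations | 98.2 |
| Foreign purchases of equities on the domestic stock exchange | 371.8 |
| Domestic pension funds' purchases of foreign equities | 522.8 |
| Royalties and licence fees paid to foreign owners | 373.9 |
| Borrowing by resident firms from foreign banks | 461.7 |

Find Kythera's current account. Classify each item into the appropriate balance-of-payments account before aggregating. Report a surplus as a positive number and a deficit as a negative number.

-1006.7

Goods: -1274.0
Services: 712.9 + 198.8 + 138.8 - 1072.6 - 373.9 = -396.0
Primary income: -83.8 + 229.5 = 145.7
Secondary income: 615.8 - 98.2 = 517.6
Current account = (-1274.0) + (-396.0) + 145.7 + 517.6 = -1006.7
(Excluded from the current account — financial account: foreign purchases of equities on the domestic stock exchange 371.8, domestic pension funds' purchases of foreign equities 522.8, borrowing by resident firms from foreign banks 461.7.)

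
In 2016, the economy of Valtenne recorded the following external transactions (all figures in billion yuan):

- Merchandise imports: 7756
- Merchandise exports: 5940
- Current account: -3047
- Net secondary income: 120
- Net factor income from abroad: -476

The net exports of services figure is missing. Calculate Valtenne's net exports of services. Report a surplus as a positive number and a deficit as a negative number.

-875

Current account = goods balance + services balance + net primary income + net secondary income
Sum of the known components = -2172
Net exports of services = CA - (known components) = -3047 - (-2172) = -875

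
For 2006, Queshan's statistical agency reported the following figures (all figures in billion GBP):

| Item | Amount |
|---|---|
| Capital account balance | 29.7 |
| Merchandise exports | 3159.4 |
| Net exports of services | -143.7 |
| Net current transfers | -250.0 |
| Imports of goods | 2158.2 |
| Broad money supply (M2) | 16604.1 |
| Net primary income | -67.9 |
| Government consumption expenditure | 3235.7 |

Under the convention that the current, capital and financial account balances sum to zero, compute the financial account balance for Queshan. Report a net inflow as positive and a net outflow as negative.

-569.3

Goods balance = 3159.4 - 2158.2 = 1001.2
Services balance = -143.7
Trade balance (goods + services) = 1001.2 + (-143.7) = 857.5
Net primary income = -67.9
Net secondary income = -250.0
Current account = 857.5 + (-67.9) + (-250.0) = 539.6
Financial account = -(539.6 + 29.7) = -569.3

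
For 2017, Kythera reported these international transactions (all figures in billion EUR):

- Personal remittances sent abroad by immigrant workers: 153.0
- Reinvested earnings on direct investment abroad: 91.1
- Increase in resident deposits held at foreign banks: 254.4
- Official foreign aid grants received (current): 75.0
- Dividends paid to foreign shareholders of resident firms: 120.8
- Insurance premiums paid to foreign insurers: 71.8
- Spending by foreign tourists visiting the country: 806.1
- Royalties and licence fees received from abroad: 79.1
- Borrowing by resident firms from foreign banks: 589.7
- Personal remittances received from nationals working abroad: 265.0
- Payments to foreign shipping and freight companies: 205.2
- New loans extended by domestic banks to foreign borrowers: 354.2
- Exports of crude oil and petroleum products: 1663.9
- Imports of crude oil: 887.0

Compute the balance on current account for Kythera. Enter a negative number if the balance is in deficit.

Goods: 1663.9 - 887.0 = 776.9
Services: -71.8 + 79.1 - 205.2 + 806.1 = 608.2
Primary income: 91.1 - 120.8 = -29.7
Secondary income: 265.0 - 153.0 + 75.0 = 187.0
Current account = 776.9 + 608.2 + (-29.7) + 187.0 = 1542.4
(Excluded from the current account — financial account: increase in resident deposits held at foreign banks 254.4, borrowing by resident firms from foreign banks 589.7, new loans extended by domestic banks to foreign borrowers 354.2.)

1542.4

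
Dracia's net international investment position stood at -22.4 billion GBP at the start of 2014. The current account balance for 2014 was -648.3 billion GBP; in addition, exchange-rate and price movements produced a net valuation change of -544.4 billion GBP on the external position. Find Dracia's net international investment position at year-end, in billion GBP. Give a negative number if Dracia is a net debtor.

Change in NIIP = current account + net valuation change = -648.3 + (-544.4) = -1192.7
End-of-year NIIP = -22.4 + (-1192.7) = -1215.1

-1215.1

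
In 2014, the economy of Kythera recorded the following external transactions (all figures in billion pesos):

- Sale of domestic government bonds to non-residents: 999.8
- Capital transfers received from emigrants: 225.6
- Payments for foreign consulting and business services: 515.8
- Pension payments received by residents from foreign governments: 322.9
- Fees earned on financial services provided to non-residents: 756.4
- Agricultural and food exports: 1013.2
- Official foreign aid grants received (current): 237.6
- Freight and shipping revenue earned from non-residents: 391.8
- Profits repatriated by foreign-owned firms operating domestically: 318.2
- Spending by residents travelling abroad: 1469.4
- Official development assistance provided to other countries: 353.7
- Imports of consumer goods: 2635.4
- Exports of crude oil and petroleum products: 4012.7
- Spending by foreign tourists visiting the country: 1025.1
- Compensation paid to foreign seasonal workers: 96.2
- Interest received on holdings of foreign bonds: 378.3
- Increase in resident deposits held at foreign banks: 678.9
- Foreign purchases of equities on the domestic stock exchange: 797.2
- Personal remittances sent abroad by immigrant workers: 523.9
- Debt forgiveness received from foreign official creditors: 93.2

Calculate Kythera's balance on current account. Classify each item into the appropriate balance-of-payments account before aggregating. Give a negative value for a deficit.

2225.4

Goods: 4012.7 + 1013.2 - 2635.4 = 2390.5
Services: 391.8 + 1025.1 - 515.8 - 1469.4 + 756.4 = 188.1
Primary income: -318.2 - 96.2 + 378.3 = -36.1
Secondary income: 237.6 - 353.7 - 523.9 + 322.9 = -317.1
Current account = 2390.5 + 188.1 + (-36.1) + (-317.1) = 2225.4
(Excluded from the current account — financial account: sale of domestic government bonds to non-residents 999.8, increase in resident deposits held at foreign banks 678.9, foreign purchases of equities on the domestic stock exchange 797.2; capital account: capital transfers received from emigrants 225.6, debt forgiveness received from foreign official creditors 93.2.)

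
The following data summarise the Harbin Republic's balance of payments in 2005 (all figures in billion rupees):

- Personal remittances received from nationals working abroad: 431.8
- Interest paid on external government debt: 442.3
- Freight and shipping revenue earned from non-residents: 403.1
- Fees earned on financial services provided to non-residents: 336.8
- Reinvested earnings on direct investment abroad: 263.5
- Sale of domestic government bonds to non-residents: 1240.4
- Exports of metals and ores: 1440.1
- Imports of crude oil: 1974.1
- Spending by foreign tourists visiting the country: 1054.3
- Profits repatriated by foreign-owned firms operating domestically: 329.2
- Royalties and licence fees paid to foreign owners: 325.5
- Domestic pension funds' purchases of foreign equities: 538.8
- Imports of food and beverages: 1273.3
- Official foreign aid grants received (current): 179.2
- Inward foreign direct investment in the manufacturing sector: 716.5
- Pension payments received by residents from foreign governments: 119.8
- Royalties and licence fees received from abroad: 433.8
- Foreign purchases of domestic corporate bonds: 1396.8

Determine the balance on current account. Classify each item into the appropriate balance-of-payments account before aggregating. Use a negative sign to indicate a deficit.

318.0

Goods: -1974.1 + 1440.1 - 1273.3 = -1807.3
Services: 336.8 + 433.8 + 403.1 + 1054.3 - 325.5 = 1902.5
Primary income: -442.3 - 329.2 + 263.5 = -508.0
Secondary income: 179.2 + 119.8 + 431.8 = 730.8
Current account = (-1807.3) + 1902.5 + (-508.0) + 730.8 = 318.0
(Excluded from the current account — financial account: sale of domestic government bonds to non-residents 1240.4, domestic pension funds' purchases of foreign equities 538.8, inward foreign direct investment in the manufacturing sector 716.5, foreign purchases of domestic corporate bonds 1396.8.)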